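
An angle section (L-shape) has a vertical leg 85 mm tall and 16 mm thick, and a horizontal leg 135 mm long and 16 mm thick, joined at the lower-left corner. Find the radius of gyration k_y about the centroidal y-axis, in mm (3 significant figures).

k_y ≈ 42.5 mm

Break the section into simple shapes (no overlaps), measuring from the bottom-left corner of the bounding box.
Vertical leg: 16 × 85, A = 1 360 mm², x = 8 mm, Ī = 29 013 mm⁴.
Horizontal leg (remainder): 119 × 16, A = 1 904 mm², x = 75.5 mm, Ī = 2 246 879 mm⁴.
Centroid: x̄ = ΣA·x / ΣA = 47.375 mm.
Transfer each piece to the centroidal y-axis using Ī + A·d² with d = x − 47.375:
  vertical leg: d = -39.375 mm → contributes +2 137 545 mm⁴
  horizontal leg (remainder): d = 28.125 mm → contributes +3 752 972 mm⁴
Total I = 5 890 517 mm⁴.
Radius of gyration: k = √(I/A) = √(5 890 517 / 3 264) = 42.482 mm.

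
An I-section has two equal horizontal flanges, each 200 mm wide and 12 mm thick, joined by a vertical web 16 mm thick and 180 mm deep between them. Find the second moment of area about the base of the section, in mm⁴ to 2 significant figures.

Break the section into simple shapes (no overlaps), measuring from the bottom-left corner of the bounding box.
Bottom flange: 200 × 12, A = 2 400 mm², y = 6 mm, Ī = 28 800 mm⁴.
Web: 16 × 180, A = 2 880 mm², y = 102 mm, Ī = 7 776 000 mm⁴.
Top flange: 200 × 12, A = 2 400 mm², y = 198 mm, Ī = 28 800 mm⁴.
Transfer each piece to a horizontal axis along the bottom face using Ī + A·d² with d = y − 0:
  bottom flange: d = 6 mm → contributes +115 200 mm⁴
  web: d = 102 mm → contributes +37 739 520 mm⁴
  top flange: d = 198 mm → contributes +94 118 400 mm⁴
Total I = 131 973 120 mm⁴.

I_base ≈ 1.3 × 10⁸ mm⁴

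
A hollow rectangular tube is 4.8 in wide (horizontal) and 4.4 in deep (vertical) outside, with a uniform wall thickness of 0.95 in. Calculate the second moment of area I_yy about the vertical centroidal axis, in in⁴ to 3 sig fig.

Split into non-overlapping primitives; take the origin at the lower-left of the bounding box.
Outer rectangle: 4.8 × 4.4, A = 21.12 in², x = 2.4 in, Ī = 40.55 in⁴.
Inner void (subtracted): 2.9 × 2.5, A = 7.25 in², x = 2.4 in, Ī = 5.081 in⁴.
By symmetry the centroid is at mid-width, x̄ = 2.4 in.
All pieces are centred on the vertical centroidal axis, so I = ΣĪ (holes subtracted) = 35.469 in⁴.

I_yy ≈ 35.5 in⁴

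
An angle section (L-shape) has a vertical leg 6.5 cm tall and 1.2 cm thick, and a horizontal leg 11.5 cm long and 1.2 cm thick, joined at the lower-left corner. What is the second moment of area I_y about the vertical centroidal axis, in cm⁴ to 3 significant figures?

Break the section into simple shapes (no overlaps), measuring from the bottom-left corner of the bounding box.
Vertical leg: 1.2 × 6.5, A = 7.8 cm², x = 0.6 cm, Ī = 0.936 cm⁴.
Horizontal leg (remainder): 10.3 × 1.2, A = 12.36 cm², x = 6.35 cm, Ī = 109.27 cm⁴.
Centroid: x̄ = ΣA·x / ΣA = 4.1253 cm.
Transfer each piece to the vertical centroidal axis using Ī + A·d² with d = x − 4.1253:
  vertical leg: d = -3.5253 cm → contributes +97.872 cm⁴
  horizontal leg (remainder): d = 2.2247 cm → contributes +170.45 cm⁴
Total I = 268.32 cm⁴.

I_y ≈ 268 cm⁴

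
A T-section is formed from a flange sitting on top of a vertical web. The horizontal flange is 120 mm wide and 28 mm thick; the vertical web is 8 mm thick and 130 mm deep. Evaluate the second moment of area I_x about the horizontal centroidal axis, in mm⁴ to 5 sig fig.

I_x ≈ 6.6407 × 10⁶ mm⁴

Split into non-overlapping primitives; take the origin at the lower-left of the bounding box.
Flange: 120 × 28, A = 3 360 mm², y = 144 mm, Ī = 219 520 mm⁴.
Web: 8 × 130, A = 1 040 mm², y = 65 mm, Ī = 1 464 667 mm⁴.
Centroid: ȳ = ΣA·y / ΣA = 125.3273 mm.
Transfer each piece to the horizontal centroidal axis using Ī + A·d² with d = y − 125.3273:
  flange: d = 18.67273 mm → contributes +1 391 054 mm⁴
  web: d = -60.32727 mm → contributes +5 249 622 mm⁴
Total I = 6 640 675 mm⁴.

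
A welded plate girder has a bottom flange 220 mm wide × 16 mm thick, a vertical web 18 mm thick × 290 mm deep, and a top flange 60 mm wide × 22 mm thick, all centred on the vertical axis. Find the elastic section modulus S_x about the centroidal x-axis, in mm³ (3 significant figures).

S_x ≈ 7.01 × 10⁵ mm³

Break the section into simple shapes (no overlaps), measuring from the bottom-left corner of the bounding box.
Bottom plate: 220 × 16, A = 3 520 mm², y = 8 mm, Ī = 75 093 mm⁴.
Web plate: 18 × 290, A = 5 220 mm², y = 161 mm, Ī = 36 583 500 mm⁴.
Top plate: 60 × 22, A = 1 320 mm², y = 317 mm, Ī = 53 240 mm⁴.
Centroid: ȳ = ΣA·y / ΣA = 127.93 mm.
Transfer each piece to the centroidal x-axis using Ī + A·d² with d = y − 127.93:
  bottom plate: d = -119.93 mm → contributes +50 707 684 mm⁴
  web plate: d = 33.066 mm → contributes +42 290 705 mm⁴
  top plate: d = 189.07 mm → contributes +47 237 701 mm⁴
Total I = 140 236 090 mm⁴.
Extreme fibre distance c = 200.07 mm; S = I/c = 700 951 mm³.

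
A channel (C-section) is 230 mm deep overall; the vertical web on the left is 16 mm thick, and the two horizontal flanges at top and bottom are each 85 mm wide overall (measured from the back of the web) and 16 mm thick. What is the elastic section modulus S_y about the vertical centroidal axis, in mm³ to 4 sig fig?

Break the section into simple shapes (no overlaps), measuring from the bottom-left corner of the bounding box.
Web: 16 × 230, A = 3 680 mm², x = 8 mm, Ī = 78506.7 mm⁴.
Top flange (beyond web): 69 × 16, A = 1 104 mm², x = 50.5 mm, Ī = 438 012 mm⁴.
Bottom flange (beyond web): 69 × 16, A = 1 104 mm², x = 50.5 mm, Ī = 438 012 mm⁴.
Centroid: x̄ = ΣA·x / ΣA = 23.9375 mm.
Transfer each piece to the vertical centroidal axis using Ī + A·d² with d = x − 23.9375:
  web: d = -15.9375 mm → contributes +1 013 241 mm⁴
  top flange (beyond web): d = 26.5625 mm → contributes +1 216 957 mm⁴
  bottom flange (beyond web): d = 26.5625 mm → contributes +1 216 957 mm⁴
Total I = 3 447 156 mm⁴.
Extreme fibre distance c = 61.0625 mm; S = I/c = 56452.9 mm³.

S_y ≈ 5.645 × 10⁴ mm³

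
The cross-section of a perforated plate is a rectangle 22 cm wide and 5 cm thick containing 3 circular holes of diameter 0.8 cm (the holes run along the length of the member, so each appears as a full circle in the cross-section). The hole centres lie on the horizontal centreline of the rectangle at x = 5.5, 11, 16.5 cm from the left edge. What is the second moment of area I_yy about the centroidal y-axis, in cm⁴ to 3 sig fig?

Decompose the section into non-overlapping parts with the origin at the bottom-left of its bounding rectangle.
Plate: 22 × 5, A = 110 cm², x = 11 cm, Ī = 4436.7 cm⁴.
Hole 1 (subtracted): ⌀0.8, A = 0.50265 cm², x = 5.5 cm, Ī = 0.020106 cm⁴.
Hole 2 (subtracted): ⌀0.8, A = 0.50265 cm², x = 11 cm, Ī = 0.020106 cm⁴.
Hole 3 (subtracted): ⌀0.8, A = 0.50265 cm², x = 16.5 cm, Ī = 0.020106 cm⁴.
By symmetry the centroid is at mid-width, x̄ = 11 cm.
Transfer each piece to the centroidal y-axis using Ī + A·d² with d = x − 11:
  plate: d = 0 cm → contributes +4436.7 cm⁴
  hole 1: d = -5.5 cm → contributes −15.225 cm⁴
  hole 2: d = 0 cm → contributes −0.020106 cm⁴
  hole 3: d = 5.5 cm → contributes −15.225 cm⁴
Total I = 4406.2 cm⁴.

I_yy ≈ 4410 cm⁴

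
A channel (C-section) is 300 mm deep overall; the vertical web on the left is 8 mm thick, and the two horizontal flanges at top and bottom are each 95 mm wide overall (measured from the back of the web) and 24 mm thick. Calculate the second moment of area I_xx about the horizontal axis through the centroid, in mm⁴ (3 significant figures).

I_xx ≈ 9.77 × 10⁷ mm⁴

Split into non-overlapping primitives; take the origin at the lower-left of the bounding box.
Web: 8 × 300, A = 2 400 mm², y = 150 mm, Ī = 18 000 000 mm⁴.
Top flange (beyond web): 87 × 24, A = 2 088 mm², y = 288 mm, Ī = 100 224 mm⁴.
Bottom flange (beyond web): 87 × 24, A = 2 088 mm², y = 12 mm, Ī = 100 224 mm⁴.
By symmetry the centroid is at mid-height, ȳ = 150 mm.
Transfer each piece to the horizontal axis through the centroid using Ī + A·d² with d = y − 150:
  web: d = 0 mm → contributes +18 000 000 mm⁴
  top flange (beyond web): d = 138 mm → contributes +39 864 096 mm⁴
  bottom flange (beyond web): d = -138 mm → contributes +39 864 096 mm⁴
Total I = 97 728 192 mm⁴.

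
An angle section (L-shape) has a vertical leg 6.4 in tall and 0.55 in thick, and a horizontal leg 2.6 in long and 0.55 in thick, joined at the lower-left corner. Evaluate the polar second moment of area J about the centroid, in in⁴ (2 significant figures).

J ≈ 21 in⁴

Break the section into simple shapes (no overlaps), measuring from the bottom-left corner of the bounding box.
Vertical leg: 0.55 × 6.4, A = 3.52 in², y = 3.2 in, Ī = 12.01 in⁴.
Horizontal leg (remainder): 2.05 × 0.55, A = 1.128 in², y = 0.275 in, Ī = 0.02842 in⁴.
Centroid: ȳ = ΣA·y / ΣA = 2.49 in.
Transfer each piece to the centroidal x-axis using Ī + A·d² with d = y − 2.49:
  vertical leg: d = 0.7096 in → contributes +13.79 in⁴
  horizontal leg (remainder): d = -2.215 in → contributes +5.562 in⁴
Total I = 19.35 in⁴.
For the y-axis: x̄ = 0.5904 in.
Repeating about the centroidal y-axis gives I_y = 1.927 in⁴.
Polar second moment: J = I_x + I_y = 21.28 in⁴.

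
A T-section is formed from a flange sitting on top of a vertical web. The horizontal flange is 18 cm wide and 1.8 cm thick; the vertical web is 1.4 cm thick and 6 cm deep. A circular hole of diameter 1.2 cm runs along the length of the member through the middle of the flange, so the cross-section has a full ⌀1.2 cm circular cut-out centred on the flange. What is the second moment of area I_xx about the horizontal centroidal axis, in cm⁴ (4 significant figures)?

Treat the section as a set of non-overlapping primitives; coordinates are from the bounding-box lower-left.
Flange: 18 × 1.8, A = 32.4 cm², y = 6.9 cm, Ī = 8.748 cm⁴.
Web: 1.4 × 6, A = 8.4 cm², y = 3 cm, Ī = 25.2 cm⁴.
Hole (subtracted): ⌀1.2, A = 1.13097 cm², y = 6.9 cm, Ī = 0.101788 cm⁴.
Centroid: ȳ = ΣA·y / ΣA = 6.07417 cm.
Transfer each piece to the horizontal centroidal axis using Ī + A·d² with d = y − 6.07417:
  flange: d = 0.825833 cm → contributes +30.8448 cm⁴
  web: d = -3.07417 cm → contributes +104.584 cm⁴
  hole: d = 0.825833 cm → contributes −0.873112 cm⁴
Total I = 134.556 cm⁴.

I_xx ≈ 134.6 cm⁴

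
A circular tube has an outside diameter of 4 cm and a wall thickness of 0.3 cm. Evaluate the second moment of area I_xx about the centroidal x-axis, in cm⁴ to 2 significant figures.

I_xx ≈ 6.0 cm⁴

Split into non-overlapping primitives; take the origin at the lower-left of the bounding box.
Outer circle: ⌀4, A = 12.57 cm², y = 2 cm, Ī = 12.57 cm⁴.
Bore (subtracted): ⌀3.4, A = 9.079 cm², y = 2 cm, Ī = 6.56 cm⁴.
By symmetry the centroid is at mid-height, ȳ = 2 cm.
All pieces are centred on the centroidal x-axis, so I = ΣĪ (holes subtracted) = 6.007 cm⁴.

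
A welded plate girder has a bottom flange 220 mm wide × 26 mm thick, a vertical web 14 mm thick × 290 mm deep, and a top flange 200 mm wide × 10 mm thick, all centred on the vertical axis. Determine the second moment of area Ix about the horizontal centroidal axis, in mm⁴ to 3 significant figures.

Ix ≈ 1.86 × 10⁸ mm⁴

Split into non-overlapping primitives; take the origin at the lower-left of the bounding box.
Bottom plate: 220 × 26, A = 5 720 mm², y = 13 mm, Ī = 322 227 mm⁴.
Web plate: 14 × 290, A = 4 060 mm², y = 171 mm, Ī = 28 453 833 mm⁴.
Top plate: 200 × 10, A = 2 000 mm², y = 321 mm, Ī = 16 667 mm⁴.
Centroid: ȳ = ΣA·y / ΣA = 119.75 mm.
Transfer each piece to the horizontal centroidal axis using Ī + A·d² with d = y − 119.75:
  bottom plate: d = -106.75 mm → contributes +65 501 216 mm⁴
  web plate: d = 51.253 mm → contributes +39 118 914 mm⁴
  top plate: d = 201.25 mm → contributes +81 022 183 mm⁴
Total I = 185 642 313 mm⁴.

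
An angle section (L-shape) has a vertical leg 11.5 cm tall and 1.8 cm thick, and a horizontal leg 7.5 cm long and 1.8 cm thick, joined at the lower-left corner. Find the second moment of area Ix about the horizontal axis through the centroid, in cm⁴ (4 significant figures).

Ix ≈ 392.3 cm⁴

Decompose the section into non-overlapping parts with the origin at the bottom-left of its bounding rectangle.
Vertical leg: 1.8 × 11.5, A = 20.7 cm², y = 5.75 cm, Ī = 228.131 cm⁴.
Horizontal leg (remainder): 5.7 × 1.8, A = 10.26 cm², y = 0.9 cm, Ī = 2.7702 cm⁴.
Centroid: ȳ = ΣA·y / ΣA = 4.14273 cm.
Transfer each piece to the horizontal axis through the centroid using Ī + A·d² with d = y − 4.14273:
  vertical leg: d = 1.60727 cm → contributes +281.606 cm⁴
  horizontal leg (remainder): d = -3.24273 cm → contributes +110.657 cm⁴
Total I = 392.263 cm⁴.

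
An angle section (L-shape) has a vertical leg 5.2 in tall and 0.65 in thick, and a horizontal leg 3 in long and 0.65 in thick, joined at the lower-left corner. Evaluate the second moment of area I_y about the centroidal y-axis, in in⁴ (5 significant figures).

I_y ≈ 3.1891 in⁴

Split into non-overlapping primitives; take the origin at the lower-left of the bounding box.
Vertical leg: 0.65 × 5.2, A = 3.38 in², x = 0.325 in, Ī = 0.1190042 in⁴.
Horizontal leg (remainder): 2.35 × 0.65, A = 1.5275 in², x = 1.825 in, Ī = 0.7029682 in⁴.
Centroid: x̄ = ΣA·x / ΣA = 0.7918874 in.
Transfer each piece to the centroidal y-axis using Ī + A·d² with d = x − 0.7918874:
  vertical leg: d = -0.4668874 in → contributes +0.8557896 in⁴
  horizontal leg (remainder): d = 1.033113 in → contributes +2.333302 in⁴
Total I = 3.189092 in⁴.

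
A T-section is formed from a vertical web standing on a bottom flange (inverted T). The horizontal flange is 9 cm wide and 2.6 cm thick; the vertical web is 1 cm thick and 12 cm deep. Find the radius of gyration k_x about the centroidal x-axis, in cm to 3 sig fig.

Split into non-overlapping primitives; take the origin at the lower-left of the bounding box.
Flange: 9 × 2.6, A = 23.4 cm², y = 1.3 cm, Ī = 13.182 cm⁴.
Web: 1 × 12, A = 12 cm², y = 8.6 cm, Ī = 144 cm⁴.
Centroid: ȳ = ΣA·y / ΣA = 3.7746 cm.
Transfer each piece to the centroidal x-axis using Ī + A·d² with d = y − 3.7746:
  flange: d = -2.4746 cm → contributes +156.47 cm⁴
  web: d = 4.8254 cm → contributes +423.42 cm⁴
Total I = 579.89 cm⁴.
Radius of gyration: k = √(I/A) = √(579.89 / 35.4) = 4.0474 cm.

k_x ≈ 4.05 cm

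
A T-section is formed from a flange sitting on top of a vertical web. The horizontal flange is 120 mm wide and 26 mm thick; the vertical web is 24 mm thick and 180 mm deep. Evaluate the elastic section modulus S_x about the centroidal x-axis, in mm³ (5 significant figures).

S_x ≈ 2.3319 × 10⁵ mm³

Break the section into simple shapes (no overlaps), measuring from the bottom-left corner of the bounding box.
Flange: 120 × 26, A = 3 120 mm², y = 193 mm, Ī = 175 760 mm⁴.
Web: 24 × 180, A = 4 320 mm², y = 90 mm, Ī = 11 664 000 mm⁴.
Centroid: ȳ = ΣA·y / ΣA = 133.1935 mm.
Transfer each piece to the centroidal x-axis using Ī + A·d² with d = y − 133.1935:
  flange: d = 59.80645 mm → contributes +11 335 412 mm⁴
  web: d = -43.19355 mm → contributes +19 723 749 mm⁴
Total I = 31 059 161 mm⁴.
Extreme fibre distance c = 133.1935 mm; S = I/c = 233188.2 mm³.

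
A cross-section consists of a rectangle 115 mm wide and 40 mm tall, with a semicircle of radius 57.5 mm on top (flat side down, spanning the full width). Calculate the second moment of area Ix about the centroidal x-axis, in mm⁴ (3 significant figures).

Decompose the section into non-overlapping parts with the origin at the bottom-left of its bounding rectangle.
Rectangular body: 115 × 40, A = 4 600 mm², y = 20 mm, Ī = 613 333 mm⁴.
Semicircular cap: semicircle r = 57.5, A = 5193.4 mm², y = 64.404 mm, Ī = 1 199 785 mm⁴.
Centroid: ȳ = ΣA·y / ΣA = 43.547 mm.
Transfer each piece to the centroidal x-axis using Ī + A·d² with d = y − 43.547:
  rectangular body: d = -23.547 mm → contributes +3 163 904 mm⁴
  semicircular cap: d = 20.857 mm → contributes +3 458 907 mm⁴
Total I = 6 622 811 mm⁴.

Ix ≈ 6.62 × 10⁶ mm⁴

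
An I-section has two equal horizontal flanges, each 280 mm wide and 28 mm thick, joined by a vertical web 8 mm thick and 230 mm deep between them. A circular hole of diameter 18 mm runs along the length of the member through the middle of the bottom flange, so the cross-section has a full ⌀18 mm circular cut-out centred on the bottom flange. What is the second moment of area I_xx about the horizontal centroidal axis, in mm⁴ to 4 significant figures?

Split into non-overlapping primitives; take the origin at the lower-left of the bounding box.
Bottom flange: 280 × 28, A = 7 840 mm², y = 14 mm, Ī = 512 213 mm⁴.
Web: 8 × 230, A = 1 840 mm², y = 143 mm, Ī = 8 111 333 mm⁴.
Top flange: 280 × 28, A = 7 840 mm², y = 272 mm, Ī = 512 213 mm⁴.
Hole (subtracted): ⌀18, A = 254.469 mm², y = 14 mm, Ī = 5 153 mm⁴.
Centroid: ȳ = ΣA·y / ΣA = 144.901 mm.
Transfer each piece to the horizontal centroidal axis using Ī + A·d² with d = y − 144.901:
  bottom flange: d = -130.901 mm → contributes +134 851 738 mm⁴
  web: d = -1.90127 mm → contributes +8 117 985 mm⁴
  top flange: d = 127.099 mm → contributes +127 160 249 mm⁴
  hole: d = -130.901 mm → contributes −4 365 516 mm⁴
Total I = 265 764 456 mm⁴.

I_xx ≈ 2.658 × 10⁸ mm⁴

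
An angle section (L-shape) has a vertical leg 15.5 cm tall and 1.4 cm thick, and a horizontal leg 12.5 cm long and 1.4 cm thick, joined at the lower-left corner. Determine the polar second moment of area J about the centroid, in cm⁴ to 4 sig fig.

Decompose the section into non-overlapping parts with the origin at the bottom-left of its bounding rectangle.
Vertical leg: 1.4 × 15.5, A = 21.7 cm², y = 7.75 cm, Ī = 434.452 cm⁴.
Horizontal leg (remainder): 11.1 × 1.4, A = 15.54 cm², y = 0.7 cm, Ī = 2.5382 cm⁴.
Centroid: ȳ = ΣA·y / ΣA = 4.80808 cm.
Transfer each piece to the centroidal x-axis using Ī + A·d² with d = y − 4.80808:
  vertical leg: d = 2.94192 cm → contributes +622.263 cm⁴
  horizontal leg (remainder): d = -4.10808 cm → contributes +264.797 cm⁴
Total I = 887.06 cm⁴.
For the y-axis: x̄ = 3.30808 cm.
Repeating about the centroidal y-axis gives I_y = 516.823 cm⁴.
Polar second moment: J = I_x + I_y = 1403.88 cm⁴.

J ≈ 1404 cm⁴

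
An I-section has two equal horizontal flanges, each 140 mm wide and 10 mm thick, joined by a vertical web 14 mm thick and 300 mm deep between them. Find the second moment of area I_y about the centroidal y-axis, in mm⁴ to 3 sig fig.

Break the section into simple shapes (no overlaps), measuring from the bottom-left corner of the bounding box.
Bottom flange: 140 × 10, A = 1 400 mm², x = 70 mm, Ī = 2 286 667 mm⁴.
Web: 14 × 300, A = 4 200 mm², x = 70 mm, Ī = 68 600 mm⁴.
Top flange: 140 × 10, A = 1 400 mm², x = 70 mm, Ī = 2 286 667 mm⁴.
By symmetry the centroid is at mid-width, x̄ = 70 mm.
All pieces are centred on the centroidal y-axis, so I = ΣĪ = 4 641 933 mm⁴.

I_y ≈ 4.64 × 10⁶ mm⁴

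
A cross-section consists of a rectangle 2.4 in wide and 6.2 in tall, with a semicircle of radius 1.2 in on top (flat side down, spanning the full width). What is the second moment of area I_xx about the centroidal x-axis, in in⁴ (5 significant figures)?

Decompose the section into non-overlapping parts with the origin at the bottom-left of its bounding rectangle.
Rectangular body: 2.4 × 6.2, A = 14.88 in², y = 3.1 in, Ī = 47.6656 in⁴.
Semicircular cap: semicircle r = 1.2, A = 2.261947 in², y = 6.709296 in, Ī = 0.227592 in⁴.
Centroid: ȳ = ΣA·y / ΣA = 3.576261 in.
Transfer each piece to the centroidal x-axis using Ī + A·d² with d = y − 3.576261:
  rectangular body: d = -0.4762607 in → contributes +51.04074 in⁴
  semicircular cap: d = 3.133035 in → contributes +22.43066 in⁴
Total I = 73.4714 in⁴.

I_xx ≈ 73.471 in⁴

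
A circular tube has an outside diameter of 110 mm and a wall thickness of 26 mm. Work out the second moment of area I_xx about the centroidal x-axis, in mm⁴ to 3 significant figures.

I_xx ≈ 6.63 × 10⁶ mm⁴

Split into non-overlapping primitives; take the origin at the lower-left of the bounding box.
Outer circle: ⌀110, A = 9503.3 mm², y = 55 mm, Ī = 7 186 884 mm⁴.
Bore (subtracted): ⌀58, A = 2642.1 mm², y = 55 mm, Ī = 555 497 mm⁴.
By symmetry the centroid is at mid-height, ȳ = 55 mm.
All pieces are centred on the centroidal x-axis, so I = ΣĪ (holes subtracted) = 6 631 387 mm⁴.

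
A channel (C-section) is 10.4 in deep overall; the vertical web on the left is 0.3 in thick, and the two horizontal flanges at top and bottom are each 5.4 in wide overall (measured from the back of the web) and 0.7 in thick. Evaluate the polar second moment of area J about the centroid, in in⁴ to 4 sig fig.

J ≈ 227.7 in⁴

Treat the section as a set of non-overlapping primitives; coordinates are from the bounding-box lower-left.
Web: 0.3 × 10.4, A = 3.12 in², y = 5.2 in, Ī = 28.1216 in⁴.
Top flange (beyond web): 5.1 × 0.7, A = 3.57 in², y = 10.05 in, Ī = 0.145775 in⁴.
Bottom flange (beyond web): 5.1 × 0.7, A = 3.57 in², y = 0.35 in, Ī = 0.145775 in⁴.
By symmetry the centroid is at mid-height, ȳ = 5.2 in.
Transfer each piece to the centroidal x-axis using Ī + A·d² with d = y − 5.2:
  web: d = 0 in → contributes +28.1216 in⁴
  top flange (beyond web): d = 4.85 in → contributes +84.1211 in⁴
  bottom flange (beyond web): d = -4.85 in → contributes +84.1211 in⁴
Total I = 196.364 in⁴.
For the y-axis: x̄ = 2.02895 in.
Repeating about the centroidal y-axis gives I_y = 31.3276 in⁴.
Polar second moment: J = I_x + I_y = 227.691 in⁴.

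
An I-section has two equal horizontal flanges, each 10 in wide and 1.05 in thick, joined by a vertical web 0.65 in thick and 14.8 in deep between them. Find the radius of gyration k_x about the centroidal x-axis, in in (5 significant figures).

k_x ≈ 6.9908 in

Decompose the section into non-overlapping parts with the origin at the bottom-left of its bounding rectangle.
Bottom flange: 10 × 1.05, A = 10.5 in², y = 0.525 in, Ī = 0.9646875 in⁴.
Web: 0.65 × 14.8, A = 9.62 in², y = 8.45 in, Ī = 175.5971 in⁴.
Top flange: 10 × 1.05, A = 10.5 in², y = 16.375 in, Ī = 0.9646875 in⁴.
By symmetry the centroid is at mid-height, ȳ = 8.45 in.
Transfer each piece to the centroidal x-axis using Ī + A·d² with d = y − 8.45:
  bottom flange: d = -7.925 in → contributes +660.4238 in⁴
  web: d = 0 in → contributes +175.5971 in⁴
  top flange: d = 7.925 in → contributes +660.4238 in⁴
Total I = 1496.445 in⁴.
Radius of gyration: k = √(I/A) = √(1496.445 / 30.62) = 6.990814 in.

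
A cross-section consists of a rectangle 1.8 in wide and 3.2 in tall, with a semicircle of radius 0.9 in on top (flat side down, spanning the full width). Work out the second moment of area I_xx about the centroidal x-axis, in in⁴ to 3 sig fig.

Treat the section as a set of non-overlapping primitives; coordinates are from the bounding-box lower-left.
Rectangular body: 1.8 × 3.2, A = 5.76 in², y = 1.6 in, Ī = 4.9152 in⁴.
Semicircular cap: semicircle r = 0.9, A = 1.2723 in², y = 3.582 in, Ī = 0.072012 in⁴.
Centroid: ȳ = ΣA·y / ΣA = 1.9586 in.
Transfer each piece to the centroidal x-axis using Ī + A·d² with d = y − 1.9586:
  rectangular body: d = -0.35859 in → contributes +5.6559 in⁴
  semicircular cap: d = 1.6234 in → contributes +3.4251 in⁴
Total I = 9.081 in⁴.

I_xx ≈ 9.08 in⁴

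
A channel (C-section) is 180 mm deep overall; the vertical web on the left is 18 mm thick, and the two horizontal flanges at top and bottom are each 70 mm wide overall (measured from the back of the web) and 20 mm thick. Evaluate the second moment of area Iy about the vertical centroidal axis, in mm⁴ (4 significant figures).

Treat the section as a set of non-overlapping primitives; coordinates are from the bounding-box lower-left.
Web: 18 × 180, A = 3 240 mm², x = 9 mm, Ī = 87 480 mm⁴.
Top flange (beyond web): 52 × 20, A = 1 040 mm², x = 44 mm, Ī = 234 347 mm⁴.
Bottom flange (beyond web): 52 × 20, A = 1 040 mm², x = 44 mm, Ī = 234 347 mm⁴.
Centroid: x̄ = ΣA·x / ΣA = 22.6842 mm.
Transfer each piece to the vertical centroidal axis using Ī + A·d² with d = x − 22.6842:
  web: d = -13.6842 mm → contributes +694 195 mm⁴
  top flange (beyond web): d = 21.3158 mm → contributes +706 884 mm⁴
  bottom flange (beyond web): d = 21.3158 mm → contributes +706 884 mm⁴
Total I = 2 107 963 mm⁴.

Iy ≈ 2.108 × 10⁶ mm⁴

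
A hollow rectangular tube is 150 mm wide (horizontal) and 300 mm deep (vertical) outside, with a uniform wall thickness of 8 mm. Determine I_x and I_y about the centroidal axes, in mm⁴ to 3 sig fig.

I_x ≈ 8.17 × 10⁷ mm⁴, I_y ≈ 2.74 × 10⁷ mm⁴

Decompose the section into non-overlapping parts with the origin at the bottom-left of its bounding rectangle.
Outer rectangle: 150 × 300, A = 45 000 mm², y = 150 mm, Ī = 337 500 000 mm⁴.
Inner void (subtracted): 134 × 284, A = 38 056 mm², y = 150 mm, Ī = 255 787 061 mm⁴.
By symmetry the centroid is at mid-height, ȳ = 150 mm.
All pieces are centred on the centroidal x-axis, so I = ΣĪ (holes subtracted) = 81 712 939 mm⁴.
Repeating about the centroidal y-axis gives I_y = 27 430 539 mm⁴.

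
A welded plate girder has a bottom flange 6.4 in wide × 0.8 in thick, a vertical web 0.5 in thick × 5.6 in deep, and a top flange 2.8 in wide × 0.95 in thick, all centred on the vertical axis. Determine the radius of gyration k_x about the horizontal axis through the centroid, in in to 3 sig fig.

Treat the section as a set of non-overlapping primitives; coordinates are from the bounding-box lower-left.
Bottom plate: 6.4 × 0.8, A = 5.12 in², y = 0.4 in, Ī = 0.27307 in⁴.
Web plate: 0.5 × 5.6, A = 2.8 in², y = 3.6 in, Ī = 7.3173 in⁴.
Top plate: 2.8 × 0.95, A = 2.66 in², y = 6.875 in, Ī = 0.20005 in⁴.
Centroid: ȳ = ΣA·y / ΣA = 2.8748 in.
Transfer each piece to the horizontal axis through the centroid using Ī + A·d² with d = y − 2.8748:
  bottom plate: d = -2.4748 in → contributes +31.631 in⁴
  web plate: d = 0.72519 in → contributes +8.7899 in⁴
  top plate: d = 4.0002 in → contributes +42.764 in⁴
Total I = 83.185 in⁴.
Radius of gyration: k = √(I/A) = √(83.185 / 10.58) = 2.804 in.

k_x ≈ 2.80 in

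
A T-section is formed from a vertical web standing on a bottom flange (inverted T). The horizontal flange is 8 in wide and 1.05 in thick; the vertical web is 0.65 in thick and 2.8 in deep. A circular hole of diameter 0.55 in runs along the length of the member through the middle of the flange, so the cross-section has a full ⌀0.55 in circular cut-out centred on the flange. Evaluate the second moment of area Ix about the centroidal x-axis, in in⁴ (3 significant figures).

Ix ≈ 7.47 in⁴

Split into non-overlapping primitives; take the origin at the lower-left of the bounding box.
Flange: 8 × 1.05, A = 8.4 in², y = 0.525 in, Ī = 0.77175 in⁴.
Web: 0.65 × 2.8, A = 1.82 in², y = 2.45 in, Ī = 1.1891 in⁴.
Hole (subtracted): ⌀0.55, A = 0.23758 in², y = 0.525 in, Ī = 0.0044918 in⁴.
Centroid: ȳ = ΣA·y / ΣA = 0.87597 in.
Transfer each piece to the centroidal x-axis using Ī + A·d² with d = y − 0.87597:
  flange: d = -0.35097 in → contributes +1.8064 in⁴
  web: d = 1.574 in → contributes +5.6983 in⁴
  hole: d = -0.35097 in → contributes −0.033757 in⁴
Total I = 7.4709 in⁴.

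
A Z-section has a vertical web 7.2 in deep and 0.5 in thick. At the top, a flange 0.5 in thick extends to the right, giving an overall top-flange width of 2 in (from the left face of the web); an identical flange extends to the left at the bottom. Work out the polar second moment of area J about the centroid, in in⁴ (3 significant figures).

J ≈ 34.3 in⁴

Treat the section as a set of non-overlapping primitives; coordinates are from the bounding-box lower-left.
Web: 0.5 × 7.2, A = 3.6 in², y = 3.6 in, Ī = 15.552 in⁴.
Top flange (beyond web): 1.5 × 0.5, A = 0.75 in², y = 6.95 in, Ī = 0.015625 in⁴.
Bottom flange (beyond web): 1.5 × 0.5, A = 0.75 in², y = 0.25 in, Ī = 0.015625 in⁴.
Centroid: ȳ = ΣA·y / ΣA = 3.6 in.
Transfer each piece to the centroidal x-axis using Ī + A·d² with d = y − 3.6:
  web: d = 0 in → contributes +15.552 in⁴
  top flange (beyond web): d = 3.35 in → contributes +8.4325 in⁴
  bottom flange (beyond web): d = -3.35 in → contributes +8.4325 in⁴
Total I = 32.417 in⁴.
For the y-axis: x̄ = 1.75 in.
Repeating about the centroidal y-axis gives I_y = 1.8563 in⁴.
Polar second moment: J = I_x + I_y = 34.273 in⁴.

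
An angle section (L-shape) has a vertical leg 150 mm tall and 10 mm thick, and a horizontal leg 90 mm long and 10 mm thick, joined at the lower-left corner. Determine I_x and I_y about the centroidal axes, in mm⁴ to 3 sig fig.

I_x ≈ 5.38 × 10⁶ mm⁴, I_y ≈ 1.50 × 10⁶ mm⁴

Decompose the section into non-overlapping parts with the origin at the bottom-left of its bounding rectangle.
Vertical leg: 10 × 150, A = 1 500 mm², y = 75 mm, Ī = 2 812 500 mm⁴.
Horizontal leg (remainder): 80 × 10, A = 800 mm², y = 5 mm, Ī = 6666.7 mm⁴.
Centroid: ȳ = ΣA·y / ΣA = 50.652 mm.
Transfer each piece to the centroidal x-axis using Ī + A·d² with d = y − 50.652:
  vertical leg: d = 24.348 mm → contributes +3 701 725 mm⁴
  horizontal leg (remainder): d = -45.652 mm → contributes +1 673 963 mm⁴
Total I = 5 375 688 mm⁴.
For the y-axis: x̄ = 20.652 mm.
Repeating about the centroidal y-axis gives I_y = 1 495 688 mm⁴.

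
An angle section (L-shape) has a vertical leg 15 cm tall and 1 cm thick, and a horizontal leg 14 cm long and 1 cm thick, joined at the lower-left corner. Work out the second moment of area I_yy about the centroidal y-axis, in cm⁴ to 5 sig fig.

Decompose the section into non-overlapping parts with the origin at the bottom-left of its bounding rectangle.
Vertical leg: 1 × 15, A = 15 cm², x = 0.5 cm, Ī = 1.25 cm⁴.
Horizontal leg (remainder): 13 × 1, A = 13 cm², x = 7.5 cm, Ī = 183.0833 cm⁴.
Centroid: x̄ = ΣA·x / ΣA = 3.75 cm.
Transfer each piece to the centroidal y-axis using Ī + A·d² with d = x − 3.75:
  vertical leg: d = -3.25 cm → contributes +159.6875 cm⁴
  horizontal leg (remainder): d = 3.75 cm → contributes +365.8958 cm⁴
Total I = 525.5833 cm⁴.

I_yy ≈ 525.58 cm⁴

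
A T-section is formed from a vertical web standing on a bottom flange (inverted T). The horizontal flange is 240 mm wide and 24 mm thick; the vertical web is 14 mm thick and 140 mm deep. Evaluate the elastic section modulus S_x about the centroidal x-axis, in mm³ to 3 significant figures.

Break the section into simple shapes (no overlaps), measuring from the bottom-left corner of the bounding box.
Flange: 240 × 24, A = 5 760 mm², y = 12 mm, Ī = 276 480 mm⁴.
Web: 14 × 140, A = 1 960 mm², y = 94 mm, Ī = 3 201 333 mm⁴.
Centroid: ȳ = ΣA·y / ΣA = 32.819 mm.
Transfer each piece to the centroidal x-axis using Ī + A·d² with d = y − 32.819:
  flange: d = -20.819 mm → contributes +2 772 958 mm⁴
  web: d = 61.181 mm → contributes +10 537 922 mm⁴
Total I = 13 310 879 mm⁴.
Extreme fibre distance c = 131.18 mm; S = I/c = 101 469 mm³.

S_x ≈ 1.01 × 10⁵ mm³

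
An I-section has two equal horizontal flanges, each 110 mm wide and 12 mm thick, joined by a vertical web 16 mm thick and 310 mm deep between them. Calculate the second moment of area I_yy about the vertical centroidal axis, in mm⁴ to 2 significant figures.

Break the section into simple shapes (no overlaps), measuring from the bottom-left corner of the bounding box.
Bottom flange: 110 × 12, A = 1 320 mm², x = 55 mm, Ī = 1 331 000 mm⁴.
Web: 16 × 310, A = 4 960 mm², x = 55 mm, Ī = 105 813 mm⁴.
Top flange: 110 × 12, A = 1 320 mm², x = 55 mm, Ī = 1 331 000 mm⁴.
By symmetry the centroid is at mid-width, x̄ = 55 mm.
All pieces are centred on the vertical centroidal axis, so I = ΣĪ = 2 767 813 mm⁴.

I_yy ≈ 2.8 × 10⁶ mm⁴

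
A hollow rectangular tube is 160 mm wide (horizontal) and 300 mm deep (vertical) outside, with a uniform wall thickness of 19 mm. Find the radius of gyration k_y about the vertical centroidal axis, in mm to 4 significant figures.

k_y ≈ 62.56 mm

Decompose the section into non-overlapping parts with the origin at the bottom-left of its bounding rectangle.
Outer rectangle: 160 × 300, A = 48 000 mm², x = 80 mm, Ī = 102 400 000 mm⁴.
Inner void (subtracted): 122 × 262, A = 31 964 mm², x = 80 mm, Ī = 39 646 015 mm⁴.
By symmetry the centroid is at mid-width, x̄ = 80 mm.
All pieces are centred on the vertical centroidal axis, so I = ΣĪ (holes subtracted) = 62 753 985 mm⁴.
Radius of gyration: k = √(I/A) = √(62 753 985 / 16 036) = 62.5565 mm.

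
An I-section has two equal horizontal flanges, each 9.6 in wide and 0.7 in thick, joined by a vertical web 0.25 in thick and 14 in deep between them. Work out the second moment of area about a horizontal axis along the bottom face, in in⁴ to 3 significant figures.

Decompose the section into non-overlapping parts with the origin at the bottom-left of its bounding rectangle.
Bottom flange: 9.6 × 0.7, A = 6.72 in², y = 0.35 in, Ī = 0.2744 in⁴.
Web: 0.25 × 14, A = 3.5 in², y = 7.7 in, Ī = 57.167 in⁴.
Top flange: 9.6 × 0.7, A = 6.72 in², y = 15.05 in, Ī = 0.2744 in⁴.
Transfer each piece to the base of the section using Ī + A·d² with d = y − 0:
  bottom flange: d = 0.35 in → contributes +1.0976 in⁴
  web: d = 7.7 in → contributes +264.68 in⁴
  top flange: d = 15.05 in → contributes +1522.4 in⁴
Total I = 1788.2 in⁴.

I_base ≈ 1790 in⁴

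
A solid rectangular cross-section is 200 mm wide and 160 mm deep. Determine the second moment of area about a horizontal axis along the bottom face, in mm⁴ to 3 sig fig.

I_base ≈ 2.73 × 10⁸ mm⁴

The section: 200 × 160, A = 32 000 mm², y = 80 mm, Ī = 68 266 667 mm⁴.
Transfer it to the bottom edge using Ī + A·d² with d = y − 0:
  the section: d = 80 mm → contributes +273 066 667 mm⁴
Total I = 273 066 667 mm⁴.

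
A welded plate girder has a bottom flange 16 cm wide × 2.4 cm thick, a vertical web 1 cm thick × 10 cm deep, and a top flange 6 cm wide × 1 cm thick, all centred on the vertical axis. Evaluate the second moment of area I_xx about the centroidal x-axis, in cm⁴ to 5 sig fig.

Decompose the section into non-overlapping parts with the origin at the bottom-left of its bounding rectangle.
Bottom plate: 16 × 2.4, A = 38.4 cm², y = 1.2 cm, Ī = 18.432 cm⁴.
Web plate: 1 × 10, A = 10 cm², y = 7.4 cm, Ī = 83.33333 cm⁴.
Top plate: 6 × 1, A = 6 cm², y = 12.9 cm, Ī = 0.5 cm⁴.
Centroid: ȳ = ΣA·y / ΣA = 3.630147 cm.
Transfer each piece to the centroidal x-axis using Ī + A·d² with d = y − 3.630147:
  bottom plate: d = -2.430147 cm → contributes +245.2076 cm⁴
  web plate: d = 3.769853 cm → contributes +225.4512 cm⁴
  top plate: d = 9.269853 cm → contributes +516.081 cm⁴
Total I = 986.7399 cm⁴.

I_xx ≈ 986.74 cm⁴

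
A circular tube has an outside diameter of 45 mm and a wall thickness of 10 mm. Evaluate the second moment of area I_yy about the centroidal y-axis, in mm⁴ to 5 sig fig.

I_yy ≈ 1.8211 × 10⁵ mm⁴

Split into non-overlapping primitives; take the origin at the lower-left of the bounding box.
Outer circle: ⌀45, A = 1590.431 mm², x = 22.5 mm, Ī = 201 289 mm⁴.
Bore (subtracted): ⌀25, A = 490.8739 mm², x = 22.5 mm, Ī = 19174.76 mm⁴.
By symmetry the centroid is at mid-width, x̄ = 22.5 mm.
All pieces are centred on the centroidal y-axis, so I = ΣĪ (holes subtracted) = 182114.2 mm⁴.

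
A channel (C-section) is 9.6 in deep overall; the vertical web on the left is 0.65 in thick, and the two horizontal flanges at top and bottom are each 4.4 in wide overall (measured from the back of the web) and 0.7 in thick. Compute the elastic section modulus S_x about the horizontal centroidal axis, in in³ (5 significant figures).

S_x ≈ 31.688 in³

Break the section into simple shapes (no overlaps), measuring from the bottom-left corner of the bounding box.
Web: 0.65 × 9.6, A = 6.24 in², y = 4.8 in, Ī = 47.9232 in⁴.
Top flange (beyond web): 3.75 × 0.7, A = 2.625 in², y = 9.25 in, Ī = 0.1071875 in⁴.
Bottom flange (beyond web): 3.75 × 0.7, A = 2.625 in², y = 0.35 in, Ī = 0.1071875 in⁴.
By symmetry the centroid is at mid-height, ȳ = 4.8 in.
Transfer each piece to the horizontal centroidal axis using Ī + A·d² with d = y − 4.8:
  web: d = 0 in → contributes +47.9232 in⁴
  top flange (beyond web): d = 4.45 in → contributes +52.08875 in⁴
  bottom flange (beyond web): d = -4.45 in → contributes +52.08875 in⁴
Total I = 152.1007 in⁴.
Extreme fibre distance c = 4.8 in; S = I/c = 31.68765 in³.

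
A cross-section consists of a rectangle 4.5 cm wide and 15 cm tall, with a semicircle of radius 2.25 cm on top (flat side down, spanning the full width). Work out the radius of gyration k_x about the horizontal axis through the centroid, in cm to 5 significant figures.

Treat the section as a set of non-overlapping primitives; coordinates are from the bounding-box lower-left.
Rectangular body: 4.5 × 15, A = 67.5 cm², y = 7.5 cm, Ī = 1265.625 cm⁴.
Semicircular cap: semicircle r = 2.25, A = 7.952156 cm², y = 15.95493 cm, Ī = 2.812951 cm⁴.
Centroid: ȳ = ΣA·y / ΣA = 8.391093 cm.
Transfer each piece to the horizontal axis through the centroid using Ī + A·d² with d = y − 8.391093:
  rectangular body: d = -0.8910935 cm → contributes +1319.223 cm⁴
  semicircular cap: d = 7.563836 cm → contributes +457.7687 cm⁴
Total I = 1776.992 cm⁴.
Radius of gyration: k = √(I/A) = √(1776.992 / 75.45216) = 4.852962 cm.

k_x ≈ 4.8530 cm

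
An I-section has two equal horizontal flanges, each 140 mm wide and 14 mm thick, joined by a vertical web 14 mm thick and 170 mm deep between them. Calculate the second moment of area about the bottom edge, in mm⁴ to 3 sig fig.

Treat the section as a set of non-overlapping primitives; coordinates are from the bounding-box lower-left.
Bottom flange: 140 × 14, A = 1 960 mm², y = 7 mm, Ī = 32 013 mm⁴.
Web: 14 × 170, A = 2 380 mm², y = 99 mm, Ī = 5 731 833 mm⁴.
Top flange: 140 × 14, A = 1 960 mm², y = 191 mm, Ī = 32 013 mm⁴.
Transfer each piece to the bottom edge using Ī + A·d² with d = y − 0:
  bottom flange: d = 7 mm → contributes +128 053 mm⁴
  web: d = 99 mm → contributes +29 058 213 mm⁴
  top flange: d = 191 mm → contributes +71 534 773 mm⁴
Total I = 100 721 040 mm⁴.

I_base ≈ 1.01 × 10⁸ mm⁴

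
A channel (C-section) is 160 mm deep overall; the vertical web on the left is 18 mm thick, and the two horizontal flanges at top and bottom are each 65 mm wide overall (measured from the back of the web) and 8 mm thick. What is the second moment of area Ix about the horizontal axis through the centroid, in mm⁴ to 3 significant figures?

Ix ≈ 1.05 × 10⁷ mm⁴

Break the section into simple shapes (no overlaps), measuring from the bottom-left corner of the bounding box.
Web: 18 × 160, A = 2 880 mm², y = 80 mm, Ī = 6 144 000 mm⁴.
Top flange (beyond web): 47 × 8, A = 376 mm², y = 156 mm, Ī = 2005.3 mm⁴.
Bottom flange (beyond web): 47 × 8, A = 376 mm², y = 4 mm, Ī = 2005.3 mm⁴.
By symmetry the centroid is at mid-height, ȳ = 80 mm.
Transfer each piece to the horizontal axis through the centroid using Ī + A·d² with d = y − 80:
  web: d = 0 mm → contributes +6 144 000 mm⁴
  top flange (beyond web): d = 76 mm → contributes +2 173 781 mm⁴
  bottom flange (beyond web): d = -76 mm → contributes +2 173 781 mm⁴
Total I = 10 491 563 mm⁴.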